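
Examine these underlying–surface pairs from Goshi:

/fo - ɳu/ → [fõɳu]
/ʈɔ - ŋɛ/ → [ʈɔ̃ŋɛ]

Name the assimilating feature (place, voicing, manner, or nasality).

nasality

The vowel /o/ surfaces as nasalised [õ] next to the following nasal /ɳ/ — it has acquired the [+nasal] feature of its neighbour.
Likewise in the remaining data: /ɔ/ → [ɔ̃] before /ŋ/ — each time a vowel is nasalised next to a following nasal.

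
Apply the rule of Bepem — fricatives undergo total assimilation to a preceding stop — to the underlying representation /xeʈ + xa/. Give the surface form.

[xeʈʈa]

/x/ is the segment targeted by the rule; it sits immediately after /ʈ/, so it assimilates completely and surfaces as [ʈ].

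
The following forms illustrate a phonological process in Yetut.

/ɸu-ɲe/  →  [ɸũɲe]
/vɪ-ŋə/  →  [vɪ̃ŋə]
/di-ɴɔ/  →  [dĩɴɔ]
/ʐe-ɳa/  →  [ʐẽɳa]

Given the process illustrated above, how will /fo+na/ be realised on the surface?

The data show regressive nasality assimilation (vowel nasalisation): /u/ → [ũ] before /ɲ/; /ɪ/ → [ɪ̃] before /ŋ/; /i/ → [ĩ] before /ɴ/; /e/ → [ẽ] before /ɳ/ — a vowel is nasalised by an immediately following nasal consonant.
The vowel /o/ is adjacent to the following nasal /n/, so it acquires [+nasal] and surfaces as [õ].

[fõna]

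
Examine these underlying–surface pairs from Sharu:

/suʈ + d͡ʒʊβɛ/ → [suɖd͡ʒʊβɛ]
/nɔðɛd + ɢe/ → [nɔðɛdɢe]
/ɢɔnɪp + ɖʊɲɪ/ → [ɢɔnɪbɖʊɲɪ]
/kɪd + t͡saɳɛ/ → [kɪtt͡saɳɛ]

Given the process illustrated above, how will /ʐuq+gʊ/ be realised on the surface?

The data show regressive voicing assimilation: /ʈ/ → [ɖ] before /d͡ʒ/; /p/ → [b] before /ɖ/; /d/ → [t] before /t͡s/. In each pair only voicing changes, matching the following consonant, while place and manner stay constant.
Nothing changes in [nɔðɛdɢe]: there the adjacent consonants already agree in voicing (/d/ and /ɢ/ are both voiced), so this form is consistent with the same rule.
/q/ is a voiceless uvular stop. The following trigger /g/ is voiced, so /q/ must become voiced as well.
Changing only its voicing to voiced gives [ɢ] — the voiced uvular stop.

[ʐuɢgʊ]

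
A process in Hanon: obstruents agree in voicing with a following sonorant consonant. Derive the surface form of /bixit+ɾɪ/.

The rule targets /t/ (voiceless alveolar stop), which sits before the trigger /ɾ/ (voiced).
The voiced alveolar stop is [d], so /t/ → [d].

[bixidɾɪ]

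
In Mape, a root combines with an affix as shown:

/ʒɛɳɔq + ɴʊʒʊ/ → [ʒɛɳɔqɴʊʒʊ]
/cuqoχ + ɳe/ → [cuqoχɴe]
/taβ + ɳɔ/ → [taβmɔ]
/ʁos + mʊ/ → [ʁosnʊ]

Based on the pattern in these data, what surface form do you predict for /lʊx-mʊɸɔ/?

[lʊxŋʊɸɔ]

The data show progressive place assimilation: /ɳ/ → [ɴ] after /χ/; /ɳ/ → [m] after /β/; /m/ → [n] after /s/. In each pair only place changes, matching the preceding consonant, while manner and voice stay constant.
No alternation appears in [ʒɛɳɔqɴʊʒʊ]: there the adjacent consonants already agree in place (/ɴ/ and /q/ are both uvular), so this form is consistent with the same rule.
The rule targets /m/ (voiced bilabial nasal), which sits after the trigger /x/ (velar).
A voiced velar nasal is [ŋ], so the surface segment is [ŋ].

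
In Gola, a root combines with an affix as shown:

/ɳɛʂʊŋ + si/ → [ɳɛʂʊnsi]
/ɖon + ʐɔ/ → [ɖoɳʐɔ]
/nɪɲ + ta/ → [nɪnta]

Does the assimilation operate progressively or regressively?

regressive

The segment that alternates is /ŋ/, which surfaces as [n] when adjacent to /s/.
The change velar → alveolar matches the place of the following /s/, identifying this as place assimilation.
The same holds elsewhere in the data: /n/ → [ɳ] before /ʐ/ (alveolar → retroflex, matching retroflex); /ɲ/ → [n] before /t/ (palatal → alveolar, matching alveolar) — only place changes, and always toward the following segment.
Since the segment that changes precedes the conditioning segment, the assimilation is regressive.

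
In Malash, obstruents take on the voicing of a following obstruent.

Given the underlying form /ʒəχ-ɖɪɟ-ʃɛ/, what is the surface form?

/χ/ is a voiceless uvular fricative. The following trigger /ɖ/ is voiced, so /χ/ must become voiced as well.
The voiced uvular fricative is [ʁ], so /χ/ → [ʁ].
At the second juncture, /ɟ/ likewise becomes [c] adjacent to /ʃ/.

[ʒəʁɖɪcʃɛ]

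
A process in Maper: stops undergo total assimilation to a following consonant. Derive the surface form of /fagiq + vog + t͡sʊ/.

/q/ is the segment targeted by the rule; it sits immediately before /v/, so it assimilates completely and surfaces as [v].
The same rule applies at the second boundary: /g/ → [t͡s] next to /t͡s/.

[fagivvot͡st͡sʊ]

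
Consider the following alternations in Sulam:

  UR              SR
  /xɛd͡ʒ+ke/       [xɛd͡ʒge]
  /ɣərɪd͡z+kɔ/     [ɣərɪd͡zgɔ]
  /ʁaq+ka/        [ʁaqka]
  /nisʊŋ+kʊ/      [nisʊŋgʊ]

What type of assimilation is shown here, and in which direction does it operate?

progressive voicing assimilation

Comparing underlying and surface forms, /k/ → [g] is the alternation; the neighbouring /d͡ʒ/ is constant.
/k/ is voiceless while /d͡ʒ/ is voiced; the output [g] is voiced, matching the trigger — so the feature that spreads is voicing.
Place and manner are unchanged, so the assimilation is partial, not total.
Checking the remaining alternations: /k/ → [g] after /d͡z/ (voiceless → voiced, matching voiced); /k/ → [g] after /ŋ/ (voiceless → voiced, matching voiced) — only voicing changes, and always toward the preceding segment.
Nothing changes in [ʁaqka]: there the adjacent consonants already agree in voicing (/k/ and /q/ are both voiceless), so this form is consistent with the same rule.
Since the segment that changes follows the conditioning segment, the assimilation is progressive.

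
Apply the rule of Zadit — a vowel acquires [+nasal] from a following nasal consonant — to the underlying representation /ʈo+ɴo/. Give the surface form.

/o/ sits next to the nasal /ɴ/ and is therefore nasalised to [õ].

[ʈõɴo]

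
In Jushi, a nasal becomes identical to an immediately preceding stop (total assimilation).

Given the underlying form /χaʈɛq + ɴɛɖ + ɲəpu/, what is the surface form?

/ɴ/ is the segment targeted by the rule; it sits immediately after /q/, so it assimilates completely and surfaces as [q].
The same rule applies at the second boundary: /ɲ/ → [ɖ] next to /ɖ/.

[χaʈɛqqɛɖɖəpu]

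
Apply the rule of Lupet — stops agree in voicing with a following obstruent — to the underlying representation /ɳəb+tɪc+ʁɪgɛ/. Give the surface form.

[ɳəptɪɟʁɪgɛ]

/b/ is a voiced bilabial stop. The following trigger /t/ is voiceless, so /b/ must become voiceless as well.
A voiceless bilabial stop is [p], so the surface segment is [p].
The same rule applies at the second boundary: /c/ → [ɟ] next to /ʁ/.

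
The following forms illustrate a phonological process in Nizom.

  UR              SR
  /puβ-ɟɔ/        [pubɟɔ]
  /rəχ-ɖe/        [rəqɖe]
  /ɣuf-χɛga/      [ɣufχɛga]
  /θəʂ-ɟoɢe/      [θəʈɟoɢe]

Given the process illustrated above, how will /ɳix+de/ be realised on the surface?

[ɳikde]

The data show regressive manner assimilation: /β/ → [b] before /ɟ/; /χ/ → [q] before /ɖ/; /ʂ/ → [ʈ] before /ɟ/. In each pair only manner changes, matching the following consonant, while place and voice stay constant.
Nothing changes in [ɣufχɛga]: there the adjacent consonants already agree in manner (/f/ and /χ/ are both fricatives), so this form is consistent with the same rule.
The rule targets /x/ (voiceless velar fricative), which sits before the trigger /d/ (stop).
A voiceless velar stop is [k], so the surface segment is [k].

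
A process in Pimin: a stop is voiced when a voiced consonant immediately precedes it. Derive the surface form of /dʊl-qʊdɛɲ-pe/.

The rule targets /q/ (voiceless uvular stop), which sits after the trigger /l/ (voiced).
The voiced uvular stop is [ɢ], so /q/ → [ɢ].
The same rule applies at the second boundary: /p/ → [b] next to /ɲ/.

[dʊlɢʊdɛɲbe]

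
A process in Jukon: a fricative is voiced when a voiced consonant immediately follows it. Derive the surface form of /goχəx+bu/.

The rule targets /x/ (voiceless velar fricative), which sits before the trigger /b/ (voiced).
A voiced velar fricative is [ɣ], so the surface segment is [ɣ].

[goχəɣbu]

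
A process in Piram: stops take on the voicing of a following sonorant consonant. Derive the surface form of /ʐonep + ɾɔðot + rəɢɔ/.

[ʐonebɾɔðodrəɢɔ]

/p/ is a voiceless bilabial stop. The following trigger /ɾ/ is voiced, so /p/ must become voiced as well.
A voiced bilabial stop is [b], so the surface segment is [b].
The same rule applies at the second boundary: /t/ → [d] next to /r/.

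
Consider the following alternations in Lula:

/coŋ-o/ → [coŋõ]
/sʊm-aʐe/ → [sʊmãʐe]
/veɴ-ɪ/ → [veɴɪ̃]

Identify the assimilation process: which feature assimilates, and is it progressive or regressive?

progressive nasality assimilation (vowel nasalisation)

The vowel /o/ surfaces as nasalised [õ] next to the preceding nasal /ŋ/ — it has acquired the [+nasal] feature of its neighbour.
Likewise in the remaining data: /a/ → [ã] after /m/; /ɪ/ → [ɪ̃] after /ɴ/ — each time a vowel is nasalised next to a preceding nasal.
Because the conditioning nasal is to the left of the vowel that changes, the process is progressive (perseverative).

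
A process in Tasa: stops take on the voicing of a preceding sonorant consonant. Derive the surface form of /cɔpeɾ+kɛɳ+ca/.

The rule targets /k/ (voiceless velar stop), which sits after the trigger /ɾ/ (voiced).
A voiced velar stop is [g], so the surface segment is [g].
At the second juncture, /c/ likewise becomes [ɟ] adjacent to /ɳ/.

[cɔpeɾgɛɳɟa]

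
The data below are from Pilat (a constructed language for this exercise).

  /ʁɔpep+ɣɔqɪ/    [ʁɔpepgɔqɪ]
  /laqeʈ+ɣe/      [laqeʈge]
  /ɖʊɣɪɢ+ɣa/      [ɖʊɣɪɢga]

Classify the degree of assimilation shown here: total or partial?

partial assimilation

The segment that alternates is /ɣ/, which surfaces as [g] when adjacent to /p/.
The change fricative → stop matches the manner of the preceding /p/, identifying this as manner assimilation.
Place and voice are unchanged, so the assimilation is partial, not total.
The same holds elsewhere in the data: /ɣ/ → [g] after /ʈ/ (fricative → stop, matching a stop); /ɣ/ → [g] after /ɢ/ (fricative → stop, matching a stop) — only manner changes, and always toward the preceding segment.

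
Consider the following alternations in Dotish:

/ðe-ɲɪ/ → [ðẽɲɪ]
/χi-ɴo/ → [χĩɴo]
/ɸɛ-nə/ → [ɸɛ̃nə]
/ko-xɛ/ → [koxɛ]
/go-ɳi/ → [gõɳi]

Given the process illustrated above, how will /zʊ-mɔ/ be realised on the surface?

[zʊ̃mɔ]

The data show regressive nasality assimilation (vowel nasalisation): /e/ → [ẽ] before /ɲ/; /i/ → [ĩ] before /ɴ/; /ɛ/ → [ɛ̃] before /n/; /o/ → [õ] before /ɳ/ — a vowel is nasalised by an immediately following nasal consonant.
No change occurs in [koxɛ] because the vowel at the boundary is adjacent to an oral consonant, not a nasal (/o/ next to /x/).
/ʊ/ sits next to the nasal /m/ and is therefore nasalised to [ʊ̃].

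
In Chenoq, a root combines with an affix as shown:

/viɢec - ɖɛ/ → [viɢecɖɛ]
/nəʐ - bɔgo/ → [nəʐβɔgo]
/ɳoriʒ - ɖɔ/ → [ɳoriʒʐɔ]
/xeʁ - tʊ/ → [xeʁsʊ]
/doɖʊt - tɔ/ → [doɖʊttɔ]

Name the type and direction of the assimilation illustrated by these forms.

progressive manner assimilation

Underlying /b/ is realised as [β] next to /ʐ/; /ʐ/ itself does not change.
/b/ is a stop while /ʐ/ is a fricative; the output [β] is a fricative, matching the trigger — so the feature that spreads is manner.
Place and voice are unchanged, so the assimilation is partial, not total.
Checking the remaining alternations: /ɖ/ → [ʐ] after /ʒ/ (stop → fricative, matching a fricative); /t/ → [s] after /ʁ/ (stop → fricative, matching a fricative) — only manner changes, and always toward the preceding segment.
Nothing changes in [viɢecɖɛ], [doɖʊttɔ]: there the adjacent consonants already agree in manner (/ɖ/ and /c/ are both stops; /t/ and /t/ are both stops), so these forms are consistent with the same rule.
The trigger is the preceding segment, so the direction is progressive (perseverative).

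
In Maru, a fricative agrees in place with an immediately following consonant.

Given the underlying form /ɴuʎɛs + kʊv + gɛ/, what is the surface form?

[ɴuʎɛxkʊɣgɛ]

/s/ is a voiceless alveolar fricative. The following trigger /k/ is velar, so /s/ must become velar as well.
The voiceless velar fricative is [x], so /s/ → [x].
At the second juncture, /v/ likewise becomes [ɣ] adjacent to /g/.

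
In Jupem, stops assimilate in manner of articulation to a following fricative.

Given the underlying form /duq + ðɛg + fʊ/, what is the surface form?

/q/ is a voiceless uvular stop. The following trigger /ð/ is a fricative, so /q/ must become a fricative as well.
A voiceless uvular fricative is [χ], so the surface segment is [χ].
At the second juncture, /g/ likewise becomes [ɣ] adjacent to /f/.

[duχðɛɣfʊ]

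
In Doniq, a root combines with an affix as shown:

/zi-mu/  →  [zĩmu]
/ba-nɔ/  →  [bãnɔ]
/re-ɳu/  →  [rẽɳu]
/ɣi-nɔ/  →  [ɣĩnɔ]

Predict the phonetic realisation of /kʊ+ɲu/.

The data show regressive nasality assimilation (vowel nasalisation): /i/ → [ĩ] before /m/; /a/ → [ã] before /n/; /e/ → [ẽ] before /ɳ/; /i/ → [ĩ] before /n/ — a vowel is nasalised by an immediately following nasal consonant.
/ʊ/ sits next to the nasal /ɲ/ and is therefore nasalised to [ʊ̃].

[kʊ̃ɲu]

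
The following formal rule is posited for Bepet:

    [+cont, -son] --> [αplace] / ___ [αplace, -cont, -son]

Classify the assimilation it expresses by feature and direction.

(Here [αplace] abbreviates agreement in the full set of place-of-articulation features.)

The shared variable α links the value of the place features (abbreviated [place]) on the target to the same value on the neighbouring segment, so place is the feature that assimilates.
The conditioning segment sits to the right of the focus bar, meaning the trigger follows the segment that changes — regressive assimilation.

regressive place assimilation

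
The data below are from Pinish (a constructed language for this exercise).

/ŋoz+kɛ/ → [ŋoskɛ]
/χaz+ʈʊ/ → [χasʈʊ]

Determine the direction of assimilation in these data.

regressive

The segment that alternates is /z/, which surfaces as [s] when adjacent to /k/.
/z/ is voiced while /k/ is voiceless; the output [s] is voiceless, matching the trigger — so the feature that spreads is voicing.
The same holds elsewhere in the data: /z/ → [s] before /ʈ/ (voiced → voiceless, matching voiceless) — only voicing changes, and always toward the following segment.
Since the segment that changes precedes the conditioning segment, the assimilation is regressive.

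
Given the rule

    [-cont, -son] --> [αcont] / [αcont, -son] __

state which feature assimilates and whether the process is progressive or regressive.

The shared variable α links the value of [cont] on the target to that of the neighbouring obstruent. [cont] distinguishes stops from fricatives — a manner-of-articulation feature — so this is manner assimilation.
Since the environment is written before the underscore, the trigger precedes the target; the direction is progressive.

progressive manner assimilation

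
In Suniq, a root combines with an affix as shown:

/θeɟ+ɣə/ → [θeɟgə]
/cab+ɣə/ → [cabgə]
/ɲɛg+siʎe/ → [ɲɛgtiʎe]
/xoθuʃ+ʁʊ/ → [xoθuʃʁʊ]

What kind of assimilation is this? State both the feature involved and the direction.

The segment that alternates is /ɣ/, which surfaces as [g] when adjacent to /ɟ/.
The change fricative → stop matches the manner of the preceding /ɟ/, identifying this as manner assimilation.
Place and voice are unchanged, so the assimilation is partial, not total.
The same holds elsewhere in the data: /ɣ/ → [g] after /b/ (fricative → stop, matching a stop); /s/ → [t] after /g/ (fricative → stop, matching a stop) — only manner changes, and always toward the preceding segment.
Nothing changes in [xoθuʃʁʊ]: there the adjacent consonants already agree in manner (/ʁ/ and /ʃ/ are both fricatives), so this form is consistent with the same rule.
Since the segment that changes follows the conditioning segment, the assimilation is progressive.

progressive manner assimilation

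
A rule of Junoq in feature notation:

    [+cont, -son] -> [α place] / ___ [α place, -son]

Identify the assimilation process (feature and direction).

The shared variable α links the value of the place features (abbreviated [place]) on the target to the same value on the neighbouring segment, so place is the feature that assimilates.
Since the environment is written after the underscore, the trigger follows the target; the direction is regressive.

regressive place assimilation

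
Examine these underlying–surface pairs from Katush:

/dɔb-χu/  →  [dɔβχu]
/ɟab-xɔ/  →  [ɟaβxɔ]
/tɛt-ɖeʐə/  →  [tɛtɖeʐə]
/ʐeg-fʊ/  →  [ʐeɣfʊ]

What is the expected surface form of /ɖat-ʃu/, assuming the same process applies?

[ɖasʃu]

The data show regressive manner assimilation: /b/ → [β] before /χ/; /b/ → [β] before /x/; /g/ → [ɣ] before /f/. In each pair only manner changes, matching the following consonant, while place and voice stay constant.
Nothing changes in [tɛtɖeʐə]: there the adjacent consonants already agree in manner (/t/ and /ɖ/ are both stops), so this form is consistent with the same rule.
The rule targets /t/ (voiceless alveolar stop), which sits before the trigger /ʃ/ (fricative).
A voiceless alveolar fricative is [s], so the surface segment is [s].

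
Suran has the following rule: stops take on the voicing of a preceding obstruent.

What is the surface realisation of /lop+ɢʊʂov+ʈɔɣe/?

/ɢ/ is a voiced uvular stop. The preceding trigger /p/ is voiceless, so /ɢ/ must become voiceless as well.
The voiceless uvular stop is [q], so /ɢ/ → [q].
The same rule applies at the second boundary: /ʈ/ → [ɖ] next to /v/.

[lopqʊʂovɖɔɣe]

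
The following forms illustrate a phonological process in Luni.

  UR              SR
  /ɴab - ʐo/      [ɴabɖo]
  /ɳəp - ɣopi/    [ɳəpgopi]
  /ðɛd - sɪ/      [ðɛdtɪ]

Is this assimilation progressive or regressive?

Comparing underlying and surface forms, /ʐ/ → [ɖ] is the alternation; the neighbouring /b/ is constant.
The change fricative → stop matches the manner of the preceding /b/, identifying this as manner assimilation.
The same holds elsewhere in the data: /ɣ/ → [g] after /p/ (fricative → stop, matching a stop); /s/ → [t] after /d/ (fricative → stop, matching a stop) — only manner changes, and always toward the preceding segment.
The trigger is the preceding segment, so the direction is progressive (perseverative).

progressive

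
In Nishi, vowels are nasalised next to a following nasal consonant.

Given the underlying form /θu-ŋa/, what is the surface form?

[θũŋa]

The vowel /u/ is adjacent to the following nasal /ŋ/, so it acquires [+nasal] and surfaces as [ũ].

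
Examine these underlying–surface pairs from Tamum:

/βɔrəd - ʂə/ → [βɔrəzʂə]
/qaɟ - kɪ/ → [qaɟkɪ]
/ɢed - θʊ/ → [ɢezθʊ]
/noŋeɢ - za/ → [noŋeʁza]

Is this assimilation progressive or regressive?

Underlying /d/ is realised as [z] next to /ʂ/; /ʂ/ itself does not change.
The change stop → fricative matches the manner of the following /ʂ/, identifying this as manner assimilation.
The other alternating forms pattern the same way: /d/ → [z] before /θ/ (stop → fricative, matching a fricative); /ɢ/ → [ʁ] before /z/ (stop → fricative, matching a fricative) — only manner changes, and always toward the following segment.
Nothing changes in [qaɟkɪ]: there the adjacent consonants already agree in manner (/ɟ/ and /k/ are both stops), so this form is consistent with the same rule.
The trigger is the following segment, so the direction is regressive (anticipatory).

regressive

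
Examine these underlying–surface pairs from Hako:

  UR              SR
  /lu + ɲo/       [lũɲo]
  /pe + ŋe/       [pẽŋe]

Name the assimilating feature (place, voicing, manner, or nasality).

The vowel /u/ surfaces as nasalised [ũ] next to the following nasal /ɲ/ — it has acquired the [+nasal] feature of its neighbour.
Likewise in the remaining data: /e/ → [ẽ] before /ŋ/ — each time a vowel is nasalised next to a following nasal.

nasality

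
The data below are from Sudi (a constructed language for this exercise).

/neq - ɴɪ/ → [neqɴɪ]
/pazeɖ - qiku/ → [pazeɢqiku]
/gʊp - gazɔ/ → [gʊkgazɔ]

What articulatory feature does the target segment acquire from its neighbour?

The segment that alternates is /ɖ/, which surfaces as [ɢ] when adjacent to /q/.
/ɖ/ is retroflex while /q/ is uvular; the output [ɢ] is uvular, matching the trigger — so the feature that spreads is place.
The same holds elsewhere in the data: /p/ → [k] before /g/ (bilabial → velar, matching velar) — only place changes, and always toward the following segment.
Nothing changes in [neqɴɪ]: there the adjacent consonants already agree in place (/q/ and /ɴ/ are both uvular), so this form is consistent with the same rule.

place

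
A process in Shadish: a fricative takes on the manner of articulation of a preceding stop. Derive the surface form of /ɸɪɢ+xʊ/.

/x/ is a voiceless velar fricative. The preceding trigger /ɢ/ is a stop, so /x/ must become a stop as well.
A voiceless velar stop is [k], so the surface segment is [k].

[ɸɪɢkʊ]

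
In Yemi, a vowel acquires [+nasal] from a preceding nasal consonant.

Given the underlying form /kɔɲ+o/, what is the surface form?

[kɔɲõ]

The vowel /o/ is adjacent to the preceding nasal /ɲ/, so it acquires [+nasal] and surfaces as [õ].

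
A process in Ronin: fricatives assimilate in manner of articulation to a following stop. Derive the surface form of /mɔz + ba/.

[mɔdba]

/z/ is a voiced alveolar fricative. The following trigger /b/ is a stop, so /z/ must become a stop as well.
A voiced alveolar stop is [d], so the surface segment is [d].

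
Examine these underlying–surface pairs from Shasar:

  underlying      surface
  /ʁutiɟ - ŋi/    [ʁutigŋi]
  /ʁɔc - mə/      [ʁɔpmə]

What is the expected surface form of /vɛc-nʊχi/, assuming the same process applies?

[vɛtnʊχi]

The data show regressive place assimilation: /ɟ/ → [g] before /ŋ/; /c/ → [p] before /m/. In each pair only place changes, matching the following consonant, while manner and voice stay constant.
/c/ is a voiceless palatal stop. The following trigger /n/ is alveolar, so /c/ must become alveolar as well.
The voiceless alveolar stop is [t], so /c/ → [t].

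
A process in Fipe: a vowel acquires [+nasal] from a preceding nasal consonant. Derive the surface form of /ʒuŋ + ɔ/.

[ʒuŋɔ̃]

/ɔ/ sits next to the nasal /ŋ/ and is therefore nasalised to [ɔ̃].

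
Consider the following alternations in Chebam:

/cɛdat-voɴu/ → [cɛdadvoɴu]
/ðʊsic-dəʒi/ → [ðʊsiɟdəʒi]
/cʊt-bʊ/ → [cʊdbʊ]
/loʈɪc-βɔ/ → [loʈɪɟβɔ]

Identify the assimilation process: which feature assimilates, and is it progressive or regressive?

regressive voicing assimilation

The segment that alternates is /t/, which surfaces as [d] when adjacent to /v/.
The change voiceless → voiced matches the voicing of the following /v/, identifying this as voicing assimilation.
Place and manner are unchanged, so the assimilation is partial, not total.
The same holds elsewhere in the data: /c/ → [ɟ] before /d/ (voiceless → voiced, matching voiced); /t/ → [d] before /b/ (voiceless → voiced, matching voiced); /c/ → [ɟ] before /β/ (voiceless → voiced, matching voiced) — only voicing changes, and always toward the following segment.
Since the segment that changes precedes the conditioning segment, the assimilation is regressive.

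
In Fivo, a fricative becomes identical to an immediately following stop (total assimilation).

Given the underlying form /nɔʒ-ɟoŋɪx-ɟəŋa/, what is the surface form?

/ʒ/ is the segment targeted by the rule; it sits immediately before /ɟ/, so it assimilates completely and surfaces as [ɟ].
The same rule applies at the second boundary: /x/ → [ɟ] next to /ɟ/.

[nɔɟɟoŋɪɟɟəŋa]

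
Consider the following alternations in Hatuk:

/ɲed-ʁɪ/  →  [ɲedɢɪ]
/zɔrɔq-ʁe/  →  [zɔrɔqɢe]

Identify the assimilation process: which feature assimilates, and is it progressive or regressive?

progressive manner assimilation

The segment that alternates is /ʁ/, which surfaces as [ɢ] when adjacent to /d/.
/ʁ/ is a fricative while /d/ is a stop; the output [ɢ] is a stop, matching the trigger — so the feature that spreads is manner.
Place and voice are unchanged, so the assimilation is partial, not total.
Checking the remaining alternation: /ʁ/ → [ɢ] after /q/ (fricative → stop, matching a stop) — only manner changes, and always toward the preceding segment.
Since the segment that changes follows the conditioning segment, the assimilation is progressive.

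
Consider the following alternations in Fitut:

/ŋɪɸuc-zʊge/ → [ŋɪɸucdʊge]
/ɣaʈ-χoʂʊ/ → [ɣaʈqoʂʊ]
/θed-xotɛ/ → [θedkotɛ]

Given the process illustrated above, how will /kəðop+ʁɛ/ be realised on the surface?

[kəðopɢɛ]

The data show progressive manner assimilation: /z/ → [d] after /c/; /χ/ → [q] after /ʈ/; /x/ → [k] after /d/. In each pair only manner changes, matching the preceding consonant, while place and voice stay constant.
/ʁ/ is a voiced uvular fricative. The preceding trigger /p/ is a stop, so /ʁ/ must become a stop as well.
The voiced uvular stop is [ɢ], so /ʁ/ → [ɢ].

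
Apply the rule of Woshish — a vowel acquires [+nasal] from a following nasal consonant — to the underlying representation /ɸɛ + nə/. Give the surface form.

/ɛ/ sits next to the nasal /n/ and is therefore nasalised to [ɛ̃].

[ɸɛ̃nə]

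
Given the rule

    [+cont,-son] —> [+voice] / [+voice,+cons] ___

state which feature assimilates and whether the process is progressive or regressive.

progressive voicing assimilation

The target ([+cont,-son], fricatives) acquires [+voice] next to a voiced consonant ([+voice,+cons]) — it takes on the voicing of its neighbour, so the feature that spreads is voicing.
Since the environment is written before the underscore, the trigger precedes the target; the direction is progressive.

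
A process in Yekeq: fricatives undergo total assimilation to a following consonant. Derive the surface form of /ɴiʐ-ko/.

[ɴikko]

/ʐ/ is the segment targeted by the rule; it sits immediately before /k/, so it assimilates completely and surfaces as [k].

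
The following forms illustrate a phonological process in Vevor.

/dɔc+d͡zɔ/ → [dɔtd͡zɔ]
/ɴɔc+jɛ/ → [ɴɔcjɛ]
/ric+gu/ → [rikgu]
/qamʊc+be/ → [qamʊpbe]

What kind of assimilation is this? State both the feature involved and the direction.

regressive place assimilation

Underlying /c/ is realised as [t] next to /d͡z/; /d͡z/ itself does not change.
/c/ is palatal while /d͡z/ is alveolar; the output [t] is alveolar, matching the trigger — so the feature that spreads is place.
Manner and voice are unchanged, so the assimilation is partial, not total.
Checking the remaining alternations: /c/ → [k] before /g/ (palatal → velar, matching velar); /c/ → [p] before /b/ (palatal → bilabial, matching bilabial) — only place changes, and always toward the following segment.
Nothing changes in [ɴɔcjɛ]: there the adjacent consonants already agree in place (/c/ and /j/ are both palatal), so this form is consistent with the same rule.
Since the segment that changes precedes the conditioning segment, the assimilation is regressive.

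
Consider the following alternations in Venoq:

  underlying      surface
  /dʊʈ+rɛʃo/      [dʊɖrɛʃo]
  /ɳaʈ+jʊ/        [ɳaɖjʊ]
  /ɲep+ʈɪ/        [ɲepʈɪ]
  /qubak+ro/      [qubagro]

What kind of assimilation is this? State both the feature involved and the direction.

The segment that alternates is /ʈ/, which surfaces as [ɖ] when adjacent to /r/.
The change voiceless → voiced matches the voicing of the following /r/, identifying this as voicing assimilation.
Place and manner are unchanged, so the assimilation is partial, not total.
The same holds elsewhere in the data: /ʈ/ → [ɖ] before /j/ (voiceless → voiced, matching voiced); /k/ → [g] before /r/ (voiceless → voiced, matching voiced) — only voicing changes, and always toward the following segment.
No alternation appears in [ɲepʈɪ]: there the adjacent consonants already agree in voicing (/p/ and /ʈ/ are both voiceless), so this form is consistent with the same rule.
The trigger is the following segment, so the direction is regressive (anticipatory).

regressive voicing assimilation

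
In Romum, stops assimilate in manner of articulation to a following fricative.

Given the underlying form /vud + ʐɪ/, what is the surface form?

[vuzʐɪ]

/d/ is a voiced alveolar stop. The following trigger /ʐ/ is a fricative, so /d/ must become a fricative as well.
A voiced alveolar fricative is [z], so the surface segment is [z].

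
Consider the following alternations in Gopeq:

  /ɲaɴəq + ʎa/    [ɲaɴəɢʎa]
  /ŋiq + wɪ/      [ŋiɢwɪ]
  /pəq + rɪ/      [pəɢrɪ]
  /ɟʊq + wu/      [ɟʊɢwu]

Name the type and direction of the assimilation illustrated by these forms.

regressive voicing assimilation

Comparing underlying and surface forms, /q/ → [ɢ] is the alternation; the neighbouring /ʎ/ is constant.
/q/ is voiceless while /ʎ/ is voiced; the output [ɢ] is voiced, matching the trigger — so the feature that spreads is voicing.
Place and manner are unchanged, so the assimilation is partial, not total.
The other alternating forms pattern the same way: /q/ → [ɢ] before /w/ (voiceless → voiced, matching voiced); /q/ → [ɢ] before /r/ (voiceless → voiced, matching voiced) — only voicing changes, and always toward the following segment.
The trigger is the following segment, so the direction is regressive (anticipatory).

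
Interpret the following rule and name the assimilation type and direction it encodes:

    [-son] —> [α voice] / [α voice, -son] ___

The shared variable α links the value of [voice] on the target to the same value on the neighbouring segment, so voicing is the feature that assimilates.
The conditioning segment sits to the left of the focus bar, meaning the trigger precedes the segment that changes — progressive assimilation.

progressive voicing assimilation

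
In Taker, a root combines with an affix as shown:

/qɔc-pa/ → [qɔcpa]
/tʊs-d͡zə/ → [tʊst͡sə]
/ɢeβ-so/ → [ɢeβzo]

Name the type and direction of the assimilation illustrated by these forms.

progressive voicing assimilation

Underlying /d͡z/ is realised as [t͡s] next to /s/; /s/ itself does not change.
/d͡z/ is voiced while /s/ is voiceless; the output [t͡s] is voiceless, matching the trigger — so the feature that spreads is voicing.
Place and manner are unchanged, so the assimilation is partial, not total.
The other alternating form patterns the same way: /s/ → [z] after /β/ (voiceless → voiced, matching voiced) — only voicing changes, and always toward the preceding segment.
Nothing changes in [qɔcpa]: there the adjacent consonants already agree in voicing (/p/ and /c/ are both voiceless), so this form is consistent with the same rule.
Since the segment that changes follows the conditioning segment, the assimilation is progressive.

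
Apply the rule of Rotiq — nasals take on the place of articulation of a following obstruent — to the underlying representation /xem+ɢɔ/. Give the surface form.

/m/ is a voiced bilabial nasal. The following trigger /ɢ/ is uvular, so /m/ must become uvular as well.
A voiced uvular nasal is [ɴ], so the surface segment is [ɴ].

[xeɴɢɔ]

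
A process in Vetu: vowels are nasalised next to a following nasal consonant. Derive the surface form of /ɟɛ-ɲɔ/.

/ɛ/ sits next to the nasal /ɲ/ and is therefore nasalised to [ɛ̃].

[ɟɛ̃ɲɔ]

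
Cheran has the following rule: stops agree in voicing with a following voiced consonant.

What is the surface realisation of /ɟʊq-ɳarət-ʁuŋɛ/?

[ɟʊɢɳarədʁuŋɛ]

The rule targets /q/ (voiceless uvular stop), which sits before the trigger /ɳ/ (voiced).
Changing only its voicing to voiced gives [ɢ] — the voiced uvular stop.
At the second juncture, /t/ likewise becomes [d] adjacent to /ʁ/.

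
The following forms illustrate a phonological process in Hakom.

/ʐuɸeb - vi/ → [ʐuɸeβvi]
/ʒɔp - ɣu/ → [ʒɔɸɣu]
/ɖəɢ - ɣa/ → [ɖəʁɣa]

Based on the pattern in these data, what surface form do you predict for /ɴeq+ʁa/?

[ɴeχʁa]

The data show regressive manner assimilation: /b/ → [β] before /v/; /p/ → [ɸ] before /ɣ/; /ɢ/ → [ʁ] before /ɣ/. In each pair only manner changes, matching the following consonant, while place and voice stay constant.
/q/ is a voiceless uvular stop. The following trigger /ʁ/ is a fricative, so /q/ must become a fricative as well.
Changing only its manner to fricative gives [χ] — the voiceless uvular fricative.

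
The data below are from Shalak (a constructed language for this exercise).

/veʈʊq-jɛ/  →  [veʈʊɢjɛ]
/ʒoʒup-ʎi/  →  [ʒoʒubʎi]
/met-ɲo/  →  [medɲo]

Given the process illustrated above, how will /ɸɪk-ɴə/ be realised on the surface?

The data show regressive voicing assimilation: /q/ → [ɢ] before /j/; /p/ → [b] before /ʎ/; /t/ → [d] before /ɲ/. In each pair only voicing changes, matching the following consonant, while place and manner stay constant.
The rule targets /k/ (voiceless velar stop), which sits before the trigger /ɴ/ (voiced).
The voiced velar stop is [g], so /k/ → [g].

[ɸɪgɴə]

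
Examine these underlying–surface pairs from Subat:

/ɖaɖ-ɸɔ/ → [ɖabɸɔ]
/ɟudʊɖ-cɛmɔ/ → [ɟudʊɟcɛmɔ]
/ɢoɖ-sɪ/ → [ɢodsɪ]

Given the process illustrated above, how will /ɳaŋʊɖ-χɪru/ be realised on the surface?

[ɳaŋʊɢχɪru]

The data show regressive place assimilation: /ɖ/ → [b] before /ɸ/; /ɖ/ → [ɟ] before /c/; /ɖ/ → [d] before /s/. In each pair only place changes, matching the following consonant, while manner and voice stay constant.
/ɖ/ is a voiced retroflex stop. The following trigger /χ/ is uvular, so /ɖ/ must become uvular as well.
A voiced uvular stop is [ɢ], so the surface segment is [ɢ].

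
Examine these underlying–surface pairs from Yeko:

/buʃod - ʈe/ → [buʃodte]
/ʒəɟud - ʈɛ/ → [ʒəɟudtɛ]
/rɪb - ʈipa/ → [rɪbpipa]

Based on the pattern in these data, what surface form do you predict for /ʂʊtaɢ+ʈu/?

[ʂʊtaɢqu]

The data show progressive place assimilation: /ʈ/ → [t] after /d/; /ʈ/ → [p] after /b/. In each pair only place changes, matching the preceding consonant, while manner and voice stay constant.
The rule targets /ʈ/ (voiceless retroflex stop), which sits after the trigger /ɢ/ (uvular).
Changing only its place to uvular gives [q] — the voiceless uvular stop.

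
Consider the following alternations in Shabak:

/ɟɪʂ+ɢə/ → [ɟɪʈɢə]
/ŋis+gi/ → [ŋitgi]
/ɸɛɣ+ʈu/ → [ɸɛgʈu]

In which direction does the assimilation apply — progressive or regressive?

The segment that alternates is /ʂ/, which surfaces as [ʈ] when adjacent to /ɢ/.
/ʂ/ is a fricative while /ɢ/ is a stop; the output [ʈ] is a stop, matching the trigger — so the feature that spreads is manner.
Checking the remaining alternations: /s/ → [t] before /g/ (fricative → stop, matching a stop); /ɣ/ → [g] before /ʈ/ (fricative → stop, matching a stop) — only manner changes, and always toward the following segment.
The trigger is the following segment, so the direction is regressive (anticipatory).

regressive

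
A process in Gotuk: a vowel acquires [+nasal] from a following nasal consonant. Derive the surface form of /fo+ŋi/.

[fõŋi]

/o/ sits next to the nasal /ŋ/ and is therefore nasalised to [õ].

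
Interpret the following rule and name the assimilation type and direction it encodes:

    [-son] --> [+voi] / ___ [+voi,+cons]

regressive voicing assimilation

The structural change is [+voi], and the conditioning segment [+voi,+cons] (a voiced consonant) is itself voiced, so the target comes to share the voicing of its neighbour — voicing assimilation.
Since the environment is written after the underscore, the trigger follows the target; the direction is regressive.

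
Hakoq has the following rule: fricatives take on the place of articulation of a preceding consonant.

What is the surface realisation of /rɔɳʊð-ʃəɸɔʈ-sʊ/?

[rɔɳʊðθəɸɔʈʂʊ]

The rule targets /ʃ/ (voiceless postalveolar fricative), which sits after the trigger /ð/ (dental).
The voiceless dental fricative is [θ], so /ʃ/ → [θ].
The same rule applies at the second boundary: /s/ → [ʂ] next to /ʈ/.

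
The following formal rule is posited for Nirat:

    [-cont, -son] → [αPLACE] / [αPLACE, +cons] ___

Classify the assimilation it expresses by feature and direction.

The shared variable α links the value of the place features (abbreviated [PLACE]) on the target to the same value on the neighbouring segment, so place is the feature that assimilates.
Since the environment is written before the underscore, the trigger precedes the target; the direction is progressive.

progressive place assimilation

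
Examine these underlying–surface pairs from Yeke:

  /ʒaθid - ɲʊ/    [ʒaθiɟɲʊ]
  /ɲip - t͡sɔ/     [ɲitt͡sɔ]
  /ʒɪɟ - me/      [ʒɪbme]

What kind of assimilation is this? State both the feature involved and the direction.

regressive place assimilation

Comparing underlying and surface forms, /d/ → [ɟ] is the alternation; the neighbouring /ɲ/ is constant.
The change alveolar → palatal matches the place of the following /ɲ/, identifying this as place assimilation.
Manner and voice are unchanged, so the assimilation is partial, not total.
The same holds elsewhere in the data: /p/ → [t] before /t͡s/ (bilabial → alveolar, matching alveolar); /ɟ/ → [b] before /m/ (palatal → bilabial, matching bilabial) — only place changes, and always toward the following segment.
Since the segment that changes precedes the conditioning segment, the assimilation is regressive.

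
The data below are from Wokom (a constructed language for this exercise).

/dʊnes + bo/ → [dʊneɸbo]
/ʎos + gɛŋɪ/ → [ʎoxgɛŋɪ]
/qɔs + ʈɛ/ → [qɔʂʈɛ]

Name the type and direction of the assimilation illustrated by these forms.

regressive place assimilation

The segment that alternates is /s/, which surfaces as [ɸ] when adjacent to /b/.
/s/ is alveolar while /b/ is bilabial; the output [ɸ] is bilabial, matching the trigger — so the feature that spreads is place.
Manner and voice are unchanged, so the assimilation is partial, not total.
Checking the remaining alternations: /s/ → [x] before /g/ (alveolar → velar, matching velar); /s/ → [ʂ] before /ʈ/ (alveolar → retroflex, matching retroflex) — only place changes, and always toward the following segment.
Since the segment that changes precedes the conditioning segment, the assimilation is regressive.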